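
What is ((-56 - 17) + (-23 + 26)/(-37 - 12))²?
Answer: 12816400/2401 ≈ 5337.9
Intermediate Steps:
((-56 - 17) + (-23 + 26)/(-37 - 12))² = (-73 + 3/(-49))² = (-73 + 3*(-1/49))² = (-73 - 3/49)² = (-3580/49)² = 12816400/2401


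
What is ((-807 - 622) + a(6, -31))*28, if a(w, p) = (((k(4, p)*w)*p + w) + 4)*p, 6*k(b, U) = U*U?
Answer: 25809896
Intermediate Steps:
k(b, U) = U²/6 (k(b, U) = (U*U)/6 = U²/6)
a(w, p) = p*(4 + w + w*p³/6) (a(w, p) = ((((p²/6)*w)*p + w) + 4)*p = (((w*p²/6)*p + w) + 4)*p = ((w*p³/6 + w) + 4)*p = ((w + w*p³/6) + 4)*p = (4 + w + w*p³/6)*p = p*(4 + w + w*p³/6))
((-807 - 622) + a(6, -31))*28 = ((-807 - 622) + (⅙)*(-31)*(24 + 6*6 + 6*(-31)³))*28 = (-1429 + (⅙)*(-31)*(24 + 36 + 6*(-29791)))*28 = (-1429 + (⅙)*(-31)*(24 + 36 - 178746))*28 = (-1429 + (⅙)*(-31)*(-178686))*28 = (-1429 + 923211)*28 = 921782*28 = 25809896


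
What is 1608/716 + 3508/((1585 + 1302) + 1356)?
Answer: 2333618/759497 ≈ 3.0726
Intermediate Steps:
1608/716 + 3508/((1585 + 1302) + 1356) = 1608*(1/716) + 3508/(2887 + 1356) = 402/179 + 3508/4243 = 2333618/759497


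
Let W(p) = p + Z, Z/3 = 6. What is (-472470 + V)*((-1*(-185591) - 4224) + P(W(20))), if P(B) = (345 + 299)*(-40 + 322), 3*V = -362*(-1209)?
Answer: -118541827400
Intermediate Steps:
Z = 18 (Z = 3*6 = 18)
V = 145886 (V = (-362*(-1209))/3 = (1/3)*437658 = 145886)
W(p) = 18 + p (W(p) = p + 18 = 18 + p)
P(B) = 181608 (P(B) = 644*282 = 181608)
(-472470 + V)*((-1*(-185591) - 4224) + P(W(20))) = (-472470 + 145886)*((-1*(-185591) - 4224) + 181608) = -326584*((185591 - 4224) + 181608) = -326584*(181367 + 181608) = -326584*362975 = -118541827400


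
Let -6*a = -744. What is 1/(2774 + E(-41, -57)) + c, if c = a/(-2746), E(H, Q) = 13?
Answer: -171421/3826551 ≈ -0.044798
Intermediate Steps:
a = 124 (a = -⅙*(-744) = 124)
c = -62/1373 (c = 124/(-2746) = 124*(-1/2746) = -62/1373 ≈ -0.045157)
1/(2774 + E(-41, -57)) + c = 1/(2774 + 13) - 62/1373 = 1/2787 - 62/1373 = -171421/3826551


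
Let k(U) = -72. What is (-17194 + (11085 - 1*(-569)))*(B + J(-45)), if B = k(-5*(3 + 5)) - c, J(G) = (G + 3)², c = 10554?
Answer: 49095480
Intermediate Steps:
J(G) = (3 + G)²
B = -10626 (B = -72 - 1*10554 = -72 - 10554 = -10626)
(-17194 + (11085 - 1*(-569)))*(B + J(-45)) = (-17194 + (11085 - 1*(-569)))*(-10626 + (3 - 45)²) = (-17194 + (11085 + 569))*(-10626 + (-42)²) = (-17194 + 11654)*(-10626 + 1764) = -5540*(-8862) = 49095480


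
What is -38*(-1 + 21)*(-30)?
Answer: 22800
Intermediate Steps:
-38*(-1 + 21)*(-30) = -38*20*(-30) = -760*(-30) = 22800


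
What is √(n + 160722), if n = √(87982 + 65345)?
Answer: √(160722 + √153327) ≈ 401.39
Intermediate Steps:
n = √153327 ≈ 391.57
√(n + 160722) = √(√153327 + 160722) = √(160722 + √153327)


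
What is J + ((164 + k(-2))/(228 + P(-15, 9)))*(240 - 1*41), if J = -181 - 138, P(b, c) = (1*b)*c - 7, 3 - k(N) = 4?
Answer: 5003/86 ≈ 58.174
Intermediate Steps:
k(N) = -1 (k(N) = 3 - 1*4 = 3 - 4 = -1)
P(b, c) = -7 + b*c (P(b, c) = b*c - 7 = -7 + b*c)
J = -319
J + ((164 + k(-2))/(228 + P(-15, 9)))*(240 - 1*41) = -319 + ((164 - 1)/(228 + (-7 - 15*9)))*(240 - 1*41) = -319 + (163/(228 + (-7 - 135)))*(240 - 41) = -319 + (163/(228 - 142))*199 = -319 + (163/86)*199 = -319 + 32437/86 = 5003/86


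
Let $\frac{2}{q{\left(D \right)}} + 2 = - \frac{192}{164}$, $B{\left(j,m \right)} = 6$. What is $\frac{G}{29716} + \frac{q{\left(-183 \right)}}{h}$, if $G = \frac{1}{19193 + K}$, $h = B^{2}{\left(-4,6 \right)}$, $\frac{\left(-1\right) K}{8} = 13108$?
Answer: $- \frac{724845689}{41369240835} \approx -0.017521$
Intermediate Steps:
$K = -104864$ ($K = \left(-8\right) 13108 = -104864$)
$q{\left(D \right)} = - \frac{41}{65}$ ($q{\left(D \right)} = \frac{2}{-2 - \frac{192}{164}} = \frac{2}{-2 - \frac{48}{41}} = \frac{2}{- \frac{130}{41}} = 2 \left(- \frac{41}{130}\right) = - \frac{41}{65}$)
$h = 36$ ($h = 6^{2} = 36$)
$G = - \frac{1}{85671}$ ($G = \frac{1}{19193 - 104864} = \frac{1}{-85671} = - \frac{1}{85671} \approx -1.1673 \cdot 10^{-5}$)
$\frac{G}{29716} + \frac{q{\left(-183 \right)}}{h} = - \frac{1}{85671 \cdot 29716} - \frac{41}{65 \cdot 36} = \left(- \frac{1}{85671}\right) \frac{1}{29716} - \frac{41}{2340} = - \frac{1}{2545799436} - \frac{41}{2340} = - \frac{724845689}{41369240835}$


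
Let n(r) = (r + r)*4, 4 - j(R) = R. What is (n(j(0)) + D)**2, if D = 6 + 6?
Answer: 1936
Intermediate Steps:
D = 12
j(R) = 4 - R
n(r) = 8*r (n(r) = (2*r)*4 = 8*r)
(n(j(0)) + D)**2 = (8*(4 - 1*0) + 12)**2 = (8*(4 + 0) + 12)**2 = (8*4 + 12)**2 = (32 + 12)**2 = 44**2 = 1936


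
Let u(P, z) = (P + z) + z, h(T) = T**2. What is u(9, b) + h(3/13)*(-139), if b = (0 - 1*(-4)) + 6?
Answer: 3650/169 ≈ 21.598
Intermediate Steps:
b = 10 (b = (0 + 4) + 6 = 4 + 6 = 10)
u(P, z) = P + 2*z
u(9, b) + h(3/13)*(-139) = (9 + 2*10) + (3/13)**2*(-139) = (9 + 20) + (3*(1/13))**2*(-139) = 29 + (3/13)**2*(-139) = 29 + (9/169)*(-139) = 29 - 1251/169 = 3650/169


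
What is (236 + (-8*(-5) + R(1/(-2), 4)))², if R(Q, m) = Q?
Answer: 303601/4 ≈ 75900.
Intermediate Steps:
(236 + (-8*(-5) + R(1/(-2), 4)))² = (236 + (-8*(-5) + 1/(-2)))² = (236 + (40 - ½))² = (236 + 79/2)² = (551/2)² = 303601/4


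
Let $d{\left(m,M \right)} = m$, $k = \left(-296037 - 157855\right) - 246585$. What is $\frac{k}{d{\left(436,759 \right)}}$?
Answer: $- \frac{700477}{436} \approx -1606.6$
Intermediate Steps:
$k = -700477$ ($k = -453892 - 246585 = -700477$)
$\frac{k}{d{\left(436,759 \right)}} = - \frac{700477}{436}$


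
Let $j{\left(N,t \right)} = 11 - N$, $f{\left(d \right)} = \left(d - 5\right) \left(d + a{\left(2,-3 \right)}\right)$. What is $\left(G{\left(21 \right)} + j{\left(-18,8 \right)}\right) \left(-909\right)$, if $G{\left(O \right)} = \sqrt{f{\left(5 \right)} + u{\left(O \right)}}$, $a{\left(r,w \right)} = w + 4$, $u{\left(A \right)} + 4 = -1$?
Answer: $-26361 - 909 i \sqrt{5} \approx -26361.0 - 2032.6 i$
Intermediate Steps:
$u{\left(A \right)} = -5$ ($u{\left(A \right)} = -4 - 1 = -5$)
$a{\left(r,w \right)} = 4 + w$
$f{\left(d \right)} = \left(1 + d\right) \left(-5 + d\right)$ ($f{\left(d \right)} = \left(d - 5\right) \left(d + \left(4 - 3\right)\right) = \left(-5 + d\right) \left(d + 1\right) = \left(-5 + d\right) \left(1 + d\right) = \left(1 + d\right) \left(-5 + d\right)$)
$G{\left(O \right)} = i \sqrt{5}$ ($G{\left(O \right)} = \sqrt{\left(-5 + 5^{2} - 20\right) - 5} = \sqrt{\left(-5 + 25 - 20\right) - 5} = \sqrt{0 - 5} = \sqrt{-5} = i \sqrt{5}$)
$\left(G{\left(21 \right)} + j{\left(-18,8 \right)}\right) \left(-909\right) = \left(i \sqrt{5} + \left(11 - -18\right)\right) \left(-909\right) = \left(i \sqrt{5} + \left(11 + 18\right)\right) \left(-909\right) = \left(i \sqrt{5} + 29\right) \left(-909\right) = \left(29 + i \sqrt{5}\right) \left(-909\right) = -26361 - 909 i \sqrt{5}$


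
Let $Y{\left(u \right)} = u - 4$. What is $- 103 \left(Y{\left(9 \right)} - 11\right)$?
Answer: $618$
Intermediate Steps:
$Y{\left(u \right)} = -4 + u$ ($Y{\left(u \right)} = u - 4 = -4 + u$)
$- 103 \left(Y{\left(9 \right)} - 11\right) = - 103 \left(\left(-4 + 9\right) - 11\right) = - 103 \left(5 - 11\right) = \left(-103\right) \left(-6\right) = 618$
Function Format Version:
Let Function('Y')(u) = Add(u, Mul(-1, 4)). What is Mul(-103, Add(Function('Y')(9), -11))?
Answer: 618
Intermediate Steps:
Function('Y')(u) = Add(-4, u) (Function('Y')(u) = Add(u, -4) = Add(-4, u))
Mul(-103, Add(Function('Y')(9), -11)) = Mul(-103, Add(Add(-4, 9), -11)) = Mul(-103, Add(5, -11)) = Mul(-103, -6) = 618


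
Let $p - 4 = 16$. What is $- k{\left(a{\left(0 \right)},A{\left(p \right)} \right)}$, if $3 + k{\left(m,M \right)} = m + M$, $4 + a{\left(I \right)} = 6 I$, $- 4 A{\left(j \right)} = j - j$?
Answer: $7$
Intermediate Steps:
$p = 20$ ($p = 4 + 16 = 20$)
$A{\left(j \right)} = 0$ ($A{\left(j \right)} = - \frac{j - j}{4} = \left(- \frac{1}{4}\right) 0 = 0$)
$a{\left(I \right)} = -4 + 6 I$
$k{\left(m,M \right)} = -3 + M + m$ ($k{\left(m,M \right)} = -3 + \left(m + M\right) = -3 + \left(M + m\right) = -3 + M + m$)
$- k{\left(a{\left(0 \right)},A{\left(p \right)} \right)} = - (-3 + 0 + \left(-4 + 6 \cdot 0\right)) = - (-3 + 0 + \left(-4 + 0\right)) = - (-3 + 0 - 4) = \left(-1\right) \left(-7\right) = 7$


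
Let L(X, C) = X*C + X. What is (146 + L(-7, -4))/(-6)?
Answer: -167/6 ≈ -27.833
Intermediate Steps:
L(X, C) = X + C*X (L(X, C) = C*X + X = X + C*X)
(146 + L(-7, -4))/(-6) = (146 - 7*(1 - 4))/(-6) = -(146 - 7*(-3))/6 = -(146 + 21)/6 = -⅙*167 = -167/6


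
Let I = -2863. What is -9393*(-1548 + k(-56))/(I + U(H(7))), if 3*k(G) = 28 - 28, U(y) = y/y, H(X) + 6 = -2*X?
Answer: -269266/53 ≈ -5080.5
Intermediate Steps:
H(X) = -6 - 2*X
U(y) = 1
k(G) = 0 (k(G) = (28 - 28)/3 = (⅓)*0 = 0)
-9393*(-1548 + k(-56))/(I + U(H(7))) = -9393*(-1548 + 0)/(-2863 + 1) = -9393/((-2862/(-1548))) = -9393/((-2862*(-1/1548))) = -9393/159/86 = -9393*86/159 = -269266/53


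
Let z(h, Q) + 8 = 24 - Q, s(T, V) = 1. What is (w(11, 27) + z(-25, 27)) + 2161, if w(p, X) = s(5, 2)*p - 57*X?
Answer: 622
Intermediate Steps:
w(p, X) = p - 57*X (w(p, X) = 1*p - 57*X = p - 57*X)
z(h, Q) = 16 - Q (z(h, Q) = -8 + (24 - Q) = 16 - Q)
(w(11, 27) + z(-25, 27)) + 2161 = ((11 - 57*27) + (16 - 1*27)) + 2161 = ((11 - 1539) + (16 - 27)) + 2161 = (-1528 - 11) + 2161 = -1539 + 2161 = 622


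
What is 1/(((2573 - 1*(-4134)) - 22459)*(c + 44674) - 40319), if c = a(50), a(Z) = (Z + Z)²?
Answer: -1/861265167 ≈ -1.1611e-9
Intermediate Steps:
a(Z) = 4*Z² (a(Z) = (2*Z)² = 4*Z²)
c = 10000 (c = 4*50² = 4*2500 = 10000)
1/(((2573 - 1*(-4134)) - 22459)*(c + 44674) - 40319) = 1/(((2573 - 1*(-4134)) - 22459)*(10000 + 44674) - 40319) = 1/(((2573 + 4134) - 22459)*54674 - 40319) = 1/((6707 - 22459)*54674 - 40319) = 1/(-15752*54674 - 40319) = 1/(-861224848 - 40319) = 1/(-861265167) = -1/861265167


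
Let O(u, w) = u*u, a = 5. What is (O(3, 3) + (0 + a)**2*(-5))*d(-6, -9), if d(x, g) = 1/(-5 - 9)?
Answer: 58/7 ≈ 8.2857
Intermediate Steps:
O(u, w) = u**2
d(x, g) = -1/14 (d(x, g) = 1/(-14) = -1/14)
(O(3, 3) + (0 + a)**2*(-5))*d(-6, -9) = (3**2 + (0 + 5)**2*(-5))*(-1/14) = (9 + 5**2*(-5))*(-1/14) = (9 + 25*(-5))*(-1/14) = (9 - 125)*(-1/14) = -116*(-1/14) = 58/7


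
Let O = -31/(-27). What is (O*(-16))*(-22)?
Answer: 10912/27 ≈ 404.15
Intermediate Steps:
O = 31/27 (O = -31*(-1/27) = 31/27 ≈ 1.1481)
(O*(-16))*(-22) = ((31/27)*(-16))*(-22) = -496/27*(-22) = 10912/27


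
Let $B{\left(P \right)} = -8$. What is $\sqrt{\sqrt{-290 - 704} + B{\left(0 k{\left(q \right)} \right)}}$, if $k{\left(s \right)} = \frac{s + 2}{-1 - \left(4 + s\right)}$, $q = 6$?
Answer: $\sqrt{-8 + i \sqrt{994}} \approx 3.5019 + 4.5015 i$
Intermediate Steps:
$k{\left(s \right)} = \frac{2 + s}{-5 - s}$
$\sqrt{\sqrt{-290 - 704} + B{\left(0 k{\left(q \right)} \right)}} = \sqrt{\sqrt{-290 - 704} - 8} = \sqrt{\sqrt{-994} - 8} = \sqrt{i \sqrt{994} - 8} = \sqrt{-8 + i \sqrt{994}}$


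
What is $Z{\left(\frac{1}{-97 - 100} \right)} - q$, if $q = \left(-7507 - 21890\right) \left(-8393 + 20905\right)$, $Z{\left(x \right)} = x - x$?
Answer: $367815264$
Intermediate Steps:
$Z{\left(x \right)} = 0$
$q = -367815264$ ($q = \left(-29397\right) 12512 = -367815264$)
$Z{\left(\frac{1}{-97 - 100} \right)} - q = 0 - -367815264 = 0 + 367815264 = 367815264$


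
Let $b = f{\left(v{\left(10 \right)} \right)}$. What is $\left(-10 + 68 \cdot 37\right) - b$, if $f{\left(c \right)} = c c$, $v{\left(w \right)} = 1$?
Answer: $2505$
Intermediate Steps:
$f{\left(c \right)} = c^{2}$
$b = 1$ ($b = 1^{2} = 1$)
$\left(-10 + 68 \cdot 37\right) - b = \left(-10 + 68 \cdot 37\right) - 1 = \left(-10 + 2516\right) - 1 = 2506 - 1 = 2505$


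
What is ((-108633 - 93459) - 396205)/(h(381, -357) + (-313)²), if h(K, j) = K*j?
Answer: 598297/38048 ≈ 15.725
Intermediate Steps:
((-108633 - 93459) - 396205)/(h(381, -357) + (-313)²) = ((-108633 - 93459) - 396205)/(381*(-357) + (-313)²) = (-202092 - 396205)/(-136017 + 97969) = -598297/(-38048) = -598297*(-1/38048) = 598297/38048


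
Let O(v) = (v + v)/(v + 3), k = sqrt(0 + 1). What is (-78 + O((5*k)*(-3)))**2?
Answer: 22801/4 ≈ 5700.3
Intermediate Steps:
k = 1 (k = sqrt(1) = 1)
O(v) = 2*v/(3 + v) (O(v) = (2*v)/(3 + v) = 2*v/(3 + v))
(-78 + O((5*k)*(-3)))**2 = (-78 + 2*((5*1)*(-3))/(3 + (5*1)*(-3)))**2 = (-78 + 2*(5*(-3))/(3 + 5*(-3)))**2 = (-78 + 2*(-15)/(3 - 15))**2 = (-78 + 2*(-15)/(-12))**2 = (-78 + 2*(-15)*(-1/12))**2 = (-78 + 5/2)**2 = (-151/2)**2 = 22801/4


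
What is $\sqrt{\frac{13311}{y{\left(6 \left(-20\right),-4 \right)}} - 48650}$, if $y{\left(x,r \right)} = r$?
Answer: $\frac{i \sqrt{207911}}{2} \approx 227.99 i$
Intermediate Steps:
$\sqrt{\frac{13311}{y{\left(6 \left(-20\right),-4 \right)}} - 48650} = \sqrt{\frac{13311}{-4} - 48650} = \sqrt{13311 \left(- \frac{1}{4}\right) - 48650} = \sqrt{- \frac{13311}{4} - 48650} = \sqrt{- \frac{207911}{4}} = \frac{i \sqrt{207911}}{2}$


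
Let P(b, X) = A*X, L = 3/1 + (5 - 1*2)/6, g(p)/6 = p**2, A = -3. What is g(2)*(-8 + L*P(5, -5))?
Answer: 1068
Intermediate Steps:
g(p) = 6*p**2
L = 7/2 (L = 3*1 + (5 - 2)*(1/6) = 3 + 3*(1/6) = 3 + 1/2 = 7/2 ≈ 3.5000)
P(b, X) = -3*X
g(2)*(-8 + L*P(5, -5)) = (6*2**2)*(-8 + 7*(-3*(-5))/2) = (6*4)*(-8 + (7/2)*15) = 24*(-8 + 105/2) = 24*(89/2) = 1068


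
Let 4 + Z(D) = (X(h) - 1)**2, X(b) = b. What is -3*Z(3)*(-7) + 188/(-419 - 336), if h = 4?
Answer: 79087/755 ≈ 104.75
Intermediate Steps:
Z(D) = 5 (Z(D) = -4 + (4 - 1)**2 = -4 + 3**2 = -4 + 9 = 5)
-3*Z(3)*(-7) + 188/(-419 - 336) = -3*5*(-7) + 188/(-419 - 336) = -15*(-7) + 188/(-755) = 105 + 188*(-1/755) = 105 - 188/755 = 79087/755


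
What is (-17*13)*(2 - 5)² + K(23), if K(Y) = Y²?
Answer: -1460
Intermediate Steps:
(-17*13)*(2 - 5)² + K(23) = (-17*13)*(2 - 5)² + 23² = -221*(-3)² + 529 = -221*9 + 529 = -1989 + 529 = -1460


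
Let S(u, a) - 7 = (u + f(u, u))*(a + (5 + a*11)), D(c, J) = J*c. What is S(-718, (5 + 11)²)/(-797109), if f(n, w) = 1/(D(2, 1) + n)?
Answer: 1581846841/570730044 ≈ 2.7716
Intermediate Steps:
f(n, w) = 1/(2 + n) (f(n, w) = 1/(1*2 + n) = 1/(2 + n))
S(u, a) = 7 + (5 + 12*a)*(u + 1/(2 + u)) (S(u, a) = 7 + (u + 1/(2 + u))*(a + (5 + a*11)) = 7 + (u + 1/(2 + u))*(a + (5 + 11*a)) = 7 + (u + 1/(2 + u))*(5 + 12*a) = 7 + (5 + 12*a)*(u + 1/(2 + u)))
S(-718, (5 + 11)²)/(-797109) = ((5 + 12*(5 + 11)² + (2 - 718)*(7 + 5*(-718) + 12*(5 + 11)²*(-718)))/(2 - 718))/(-797109) = ((5 + 12*16² - 716*(7 - 3590 + 12*16²*(-718)))/(-716))*(-1/797109) = -(5 + 12*256 - 716*(7 - 3590 + 12*256*(-718)))/716*(-1/797109) = -(5 + 3072 - 716*(7 - 3590 - 2205696))/716*(-1/797109) = -(5 + 3072 - 716*(-2209279))/716*(-1/797109) = -(5 + 3072 + 1581843764)/716*(-1/797109) = -1/716*1581846841*(-1/797109) = -1581846841/716*(-1/797109) = 1581846841/570730044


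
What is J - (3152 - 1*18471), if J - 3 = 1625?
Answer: 16947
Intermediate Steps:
J = 1628 (J = 3 + 1625 = 1628)
J - (3152 - 1*18471) = 1628 - (3152 - 1*18471) = 1628 - (3152 - 18471) = 1628 - 1*(-15319) = 1628 + 15319 = 16947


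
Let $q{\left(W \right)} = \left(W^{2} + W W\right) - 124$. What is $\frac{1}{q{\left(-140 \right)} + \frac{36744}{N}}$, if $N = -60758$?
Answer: $\frac{30379}{1187071432} \approx 2.5592 \cdot 10^{-5}$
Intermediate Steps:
$q{\left(W \right)} = -124 + 2 W^{2}$ ($q{\left(W \right)} = \left(W^{2} + W^{2}\right) - 124 = 2 W^{2} - 124 = -124 + 2 W^{2}$)
$\frac{1}{q{\left(-140 \right)} + \frac{36744}{N}} = \frac{1}{\left(-124 + 2 \left(-140\right)^{2}\right) + \frac{36744}{-60758}} = \frac{1}{\left(-124 + 2 \cdot 19600\right) + 36744 \left(- \frac{1}{60758}\right)} = \frac{1}{\left(-124 + 39200\right) - \frac{18372}{30379}} = \frac{1}{39076 - \frac{18372}{30379}} = \frac{1}{\frac{1187071432}{30379}} = \frac{30379}{1187071432}$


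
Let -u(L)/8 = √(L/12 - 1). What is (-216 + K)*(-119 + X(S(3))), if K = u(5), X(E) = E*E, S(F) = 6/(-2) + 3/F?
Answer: 24840 + 460*I*√21/3 ≈ 24840.0 + 702.66*I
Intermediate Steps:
S(F) = -3 + 3/F (S(F) = 6*(-½) + 3/F = -3 + 3/F)
X(E) = E²
u(L) = -8*√(-1 + L/12) (u(L) = -8*√(L/12 - 1) = -8*√(-1 + L/12))
K = -4*I*√21/3 (K = -4*√(-36 + 3*5)/3 = -4*√(-36 + 15)/3 = -4*I*√21/3 ≈ -6.1101*I)
(-216 + K)*(-119 + X(S(3))) = (-216 - 4*I*√21/3)*(-119 + (-3 + 3/3)²) = (-216 - 4*I*√21/3)*(-119 + (-3 + 3*(⅓))²) = (-216 - 4*I*√21/3)*(-119 + (-3 + 1)²) = (-216 - 4*I*√21/3)*(-119 + (-2)²) = (-216 - 4*I*√21/3)*(-119 + 4) = (-216 - 4*I*√21/3)*(-115) = 24840 + 460*I*√21/3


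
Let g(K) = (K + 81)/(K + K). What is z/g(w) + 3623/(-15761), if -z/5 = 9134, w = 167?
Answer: -60103931271/977182 ≈ -61507.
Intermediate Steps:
z = -45670 (z = -5*9134 = -45670)
g(K) = (81 + K)/(2*K) (g(K) = (81 + K)/((2*K)) = (81 + K)*(1/(2*K)) = (81 + K)/(2*K))
z/g(w) + 3623/(-15761) = -45670*334/(81 + 167) + 3623/(-15761) = -45670/((½)*(1/167)*248) + 3623*(-1/15761) = -45670/124/167 - 3623/15761 = -45670*167/124 - 3623/15761 = -3813445/62 - 3623/15761 = -60103931271/977182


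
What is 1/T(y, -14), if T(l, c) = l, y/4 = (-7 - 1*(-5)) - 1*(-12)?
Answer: 1/40 ≈ 0.025000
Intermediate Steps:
y = 40 (y = 4*((-7 - 1*(-5)) - 1*(-12)) = 4*((-7 + 5) + 12) = 4*(-2 + 12) = 4*10 = 40)
1/T(y, -14) = 1/40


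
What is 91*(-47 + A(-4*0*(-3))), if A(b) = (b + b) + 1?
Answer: -4186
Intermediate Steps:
A(b) = 1 + 2*b (A(b) = 2*b + 1 = 1 + 2*b)
91*(-47 + A(-4*0*(-3))) = 91*(-47 + (1 + 2*(-4*0*(-3)))) = 91*(-47 + (1 + 2*(0*(-3)))) = 91*(-47 + (1 + 2*0)) = 91*(-47 + (1 + 0)) = 91*(-47 + 1) = 91*(-46) = -4186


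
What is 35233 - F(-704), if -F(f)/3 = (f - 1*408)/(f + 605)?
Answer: 1163801/33 ≈ 35267.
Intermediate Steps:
F(f) = -3*(-408 + f)/(605 + f) (F(f) = -3*(f - 1*408)/(f + 605) = -3*(f - 408)/(605 + f) = -3*(-408 + f)/(605 + f))
35233 - F(-704) = 35233 - 3*(408 - 1*(-704))/(605 - 704) = 35233 - 3*(408 + 704)/(-99) = 35233 - 3*(-1)*1112/99 = 35233 - 1*(-1112/33) = 35233 + 1112/33 = 1163801/33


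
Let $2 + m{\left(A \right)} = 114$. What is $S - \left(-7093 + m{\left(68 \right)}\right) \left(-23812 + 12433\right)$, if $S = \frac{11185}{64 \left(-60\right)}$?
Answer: $- \frac{61007463869}{768} \approx -7.9437 \cdot 10^{7}$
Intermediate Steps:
$m{\left(A \right)} = 112$ ($m{\left(A \right)} = -2 + 114 = 112$)
$S = - \frac{2237}{768}$ ($S = \frac{11185}{-3840} = 11185 \left(- \frac{1}{3840}\right) = - \frac{2237}{768} \approx -2.9128$)
$S - \left(-7093 + m{\left(68 \right)}\right) \left(-23812 + 12433\right) = - \frac{2237}{768} - \left(-7093 + 112\right) \left(-23812 + 12433\right) = - \frac{2237}{768} - \left(-6981\right) \left(-11379\right) = - \frac{2237}{768} - 79436799 = - \frac{61007463869}{768}$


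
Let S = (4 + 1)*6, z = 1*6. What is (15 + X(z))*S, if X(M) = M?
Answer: 630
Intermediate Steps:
z = 6
S = 30 (S = 5*6 = 30)
(15 + X(z))*S = (15 + 6)*30 = 21*30 = 630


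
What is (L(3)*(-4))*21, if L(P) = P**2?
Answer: -756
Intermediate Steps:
(L(3)*(-4))*21 = (3**2*(-4))*21 = (9*(-4))*21 = -36*21 = -756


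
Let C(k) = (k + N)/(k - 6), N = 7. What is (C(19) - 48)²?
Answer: 2116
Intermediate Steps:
C(k) = (7 + k)/(-6 + k) (C(k) = (k + 7)/(k - 6) = (7 + k)/(-6 + k))
(C(19) - 48)² = ((7 + 19)/(-6 + 19) - 48)² = (26/13 - 48)² = ((1/13)*26 - 48)² = (2 - 48)² = (-46)² = 2116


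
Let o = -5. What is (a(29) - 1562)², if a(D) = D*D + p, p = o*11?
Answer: 602176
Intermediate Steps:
p = -55 (p = -5*11 = -55)
a(D) = -55 + D² (a(D) = D*D - 55 = D² - 55 = -55 + D²)
(a(29) - 1562)² = ((-55 + 29²) - 1562)² = ((-55 + 841) - 1562)² = (786 - 1562)² = (-776)² = 602176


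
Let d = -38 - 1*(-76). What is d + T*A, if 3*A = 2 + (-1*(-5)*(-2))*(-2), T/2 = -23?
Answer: -898/3 ≈ -299.33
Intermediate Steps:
d = 38 (d = -38 + 76 = 38)
T = -46 (T = 2*(-23) = -46)
A = 22/3 (A = (2 + (-1*(-5)*(-2))*(-2))/3 = (2 + (5*(-2))*(-2))/3 = (2 - 10*(-2))/3 = (2 + 20)/3 = (⅓)*22 = 22/3 ≈ 7.3333)
d + T*A = 38 - 46*22/3 = 38 - 1012/3 = -898/3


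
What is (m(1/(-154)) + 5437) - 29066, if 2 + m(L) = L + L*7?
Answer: -1819591/77 ≈ -23631.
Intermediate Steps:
m(L) = -2 + 8*L (m(L) = -2 + (L + L*7) = -2 + (L + 7*L) = -2 + 8*L)
(m(1/(-154)) + 5437) - 29066 = ((-2 + 8/(-154)) + 5437) - 29066 = ((-2 + 8*(-1/154)) + 5437) - 29066 = ((-2 - 4/77) + 5437) - 29066 = (-158/77 + 5437) - 29066 = 418491/77 - 29066 = -1819591/77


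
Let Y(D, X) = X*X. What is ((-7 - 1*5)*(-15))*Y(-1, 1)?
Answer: 180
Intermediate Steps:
Y(D, X) = X**2
((-7 - 1*5)*(-15))*Y(-1, 1) = ((-7 - 1*5)*(-15))*1**2 = ((-7 - 5)*(-15))*1 = -12*(-15)*1 = 180*1 = 180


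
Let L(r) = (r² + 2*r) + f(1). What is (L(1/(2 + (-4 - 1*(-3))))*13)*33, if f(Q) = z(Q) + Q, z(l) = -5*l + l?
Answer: 0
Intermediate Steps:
z(l) = -4*l
f(Q) = -3*Q (f(Q) = -4*Q + Q = -3*Q)
L(r) = -3 + r² + 2*r (L(r) = (r² + 2*r) - 3*1 = (r² + 2*r) - 3 = -3 + r² + 2*r)
(L(1/(2 + (-4 - 1*(-3))))*13)*33 = ((-3 + (1/(2 + (-4 - 1*(-3))))² + 2/(2 + (-4 - 1*(-3))))*13)*33 = ((-3 + (1/(2 + (-4 + 3)))² + 2/(2 + (-4 + 3)))*13)*33 = ((-3 + (1/(2 - 1))² + 2/(2 - 1))*13)*33 = ((-3 + (1/1)² + 2/1)*13)*33 = ((-3 + 1² + 2*1)*13)*33 = ((-3 + 1 + 2)*13)*33 = (0*13)*33 = 0*33 = 0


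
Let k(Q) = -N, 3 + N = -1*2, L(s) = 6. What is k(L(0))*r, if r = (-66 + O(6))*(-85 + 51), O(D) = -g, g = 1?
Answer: 11390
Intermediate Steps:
O(D) = -1 (O(D) = -1*1 = -1)
N = -5 (N = -3 - 1*2 = -3 - 2 = -5)
r = 2278 (r = (-66 - 1)*(-85 + 51) = -67*(-34) = 2278)
k(Q) = 5 (k(Q) = -1*(-5) = 5)
k(L(0))*r = 5*2278 = 11390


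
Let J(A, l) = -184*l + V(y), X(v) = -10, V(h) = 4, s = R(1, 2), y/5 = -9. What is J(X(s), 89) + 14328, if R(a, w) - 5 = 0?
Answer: -2044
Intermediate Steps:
R(a, w) = 5 (R(a, w) = 5 + 0 = 5)
y = -45 (y = 5*(-9) = -45)
s = 5
J(A, l) = 4 - 184*l (J(A, l) = -184*l + 4 = 4 - 184*l)
J(X(s), 89) + 14328 = (4 - 184*89) + 14328 = (4 - 16376) + 14328 = -16372 + 14328 = -2044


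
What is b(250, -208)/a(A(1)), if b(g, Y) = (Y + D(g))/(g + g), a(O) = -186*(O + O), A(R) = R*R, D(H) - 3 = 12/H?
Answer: 25619/23250000 ≈ 0.0011019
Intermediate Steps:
D(H) = 3 + 12/H
A(R) = R**2
a(O) = -372*O
b(g, Y) = (3 + Y + 12/g)/(2*g) (b(g, Y) = (Y + (3 + 12/g))/(g + g) = (3 + Y + 12/g)/((2*g)) = (3 + Y + 12/g)*(1/(2*g)) = (3 + Y + 12/g)/(2*g))
b(250, -208)/a(A(1)) = ((1/2)*(12 + 3*250 - 208*250)/250**2)/((-372*1**2)) = ((1/2)*(1/62500)*(12 + 750 - 52000))/((-372*1)) = ((1/2)*(1/62500)*(-51238))/(-372) = -25619/62500*(-1/372) = 25619/23250000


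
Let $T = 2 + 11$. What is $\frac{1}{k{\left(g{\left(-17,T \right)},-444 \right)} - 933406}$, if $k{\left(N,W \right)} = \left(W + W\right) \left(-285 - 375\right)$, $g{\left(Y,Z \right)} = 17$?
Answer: $- \frac{1}{347326} \approx -2.8791 \cdot 10^{-6}$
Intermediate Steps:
$T = 13$
$k{\left(N,W \right)} = - 1320 W$ ($k{\left(N,W \right)} = 2 W \left(-660\right) = - 1320 W$)
$\frac{1}{k{\left(g{\left(-17,T \right)},-444 \right)} - 933406} = \frac{1}{\left(-1320\right) \left(-444\right) - 933406} = \frac{1}{586080 - 933406} = \frac{1}{-347326} = - \frac{1}{347326}$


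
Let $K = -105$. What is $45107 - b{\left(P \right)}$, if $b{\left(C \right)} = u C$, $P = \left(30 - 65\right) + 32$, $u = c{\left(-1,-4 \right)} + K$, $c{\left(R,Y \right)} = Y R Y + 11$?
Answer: $44777$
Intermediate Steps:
$c{\left(R,Y \right)} = 11 + R Y^{2}$ ($c{\left(R,Y \right)} = R Y Y + 11 = R Y^{2} + 11 = 11 + R Y^{2}$)
$u = -110$ ($u = \left(11 - \left(-4\right)^{2}\right) - 105 = \left(11 - 16\right) - 105 = -5 - 105 = -110$)
$P = -3$ ($P = -35 + 32 = -3$)
$b{\left(C \right)} = - 110 C$
$45107 - b{\left(P \right)} = 45107 - \left(-110\right) \left(-3\right) = 45107 - 330 = 44777$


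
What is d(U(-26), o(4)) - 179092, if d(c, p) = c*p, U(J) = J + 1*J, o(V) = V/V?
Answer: -179144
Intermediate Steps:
o(V) = 1
U(J) = 2*J (U(J) = J + J = 2*J)
d(U(-26), o(4)) - 179092 = (2*(-26))*1 - 179092 = -52*1 - 179092 = -52 - 179092 = -179144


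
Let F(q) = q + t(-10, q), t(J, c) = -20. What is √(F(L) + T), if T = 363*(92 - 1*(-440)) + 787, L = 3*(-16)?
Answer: √193835 ≈ 440.27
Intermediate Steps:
L = -48
F(q) = -20 + q (F(q) = q - 20 = -20 + q)
T = 193903 (T = 363*(92 + 440) + 787 = 363*532 + 787 = 193116 + 787 = 193903)
√(F(L) + T) = √((-20 - 48) + 193903) = √(-68 + 193903) = √193835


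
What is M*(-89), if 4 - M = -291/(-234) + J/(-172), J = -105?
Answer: -1281155/6708 ≈ -190.99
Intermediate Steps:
M = 14395/6708 (M = 4 - (-291/(-234) - 105/(-172)) = 4 - (-291*(-1/234) - 105*(-1/172)) = 4 - (97/78 + 105/172) = 4 - 1*12437/6708 = 4 - 12437/6708 = 14395/6708 ≈ 2.1459)
M*(-89) = (14395/6708)*(-89) = -1281155/6708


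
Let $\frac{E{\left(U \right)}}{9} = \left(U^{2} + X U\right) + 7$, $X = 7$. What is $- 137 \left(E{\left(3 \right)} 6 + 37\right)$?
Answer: $-278795$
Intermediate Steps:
$E{\left(U \right)} = 63 + 9 U^{2} + 63 U$ ($E{\left(U \right)} = 9 \left(\left(U^{2} + 7 U\right) + 7\right) = 9 \left(7 + U^{2} + 7 U\right) = 63 + 9 U^{2} + 63 U$)
$- 137 \left(E{\left(3 \right)} 6 + 37\right) = - 137 \left(\left(63 + 9 \cdot 3^{2} + 63 \cdot 3\right) 6 + 37\right) = - 137 \left(\left(63 + 9 \cdot 9 + 189\right) 6 + 37\right) = - 137 \left(\left(63 + 81 + 189\right) 6 + 37\right) = - 137 \left(333 \cdot 6 + 37\right) = - 137 \left(1998 + 37\right) = \left(-137\right) 2035 = -278795$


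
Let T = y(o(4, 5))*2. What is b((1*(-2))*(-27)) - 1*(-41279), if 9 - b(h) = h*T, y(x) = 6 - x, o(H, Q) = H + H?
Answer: 41504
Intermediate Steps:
o(H, Q) = 2*H
T = -4 (T = (6 - 2*4)*2 = (6 - 1*8)*2 = (6 - 8)*2 = -2*2 = -4)
b(h) = 9 + 4*h (b(h) = 9 - h*(-4) = 9 - (-4)*h = 9 + 4*h)
b((1*(-2))*(-27)) - 1*(-41279) = (9 + 4*((1*(-2))*(-27))) - 1*(-41279) = (9 + 4*(-2*(-27))) + 41279 = (9 + 4*54) + 41279 = (9 + 216) + 41279 = 225 + 41279 = 41504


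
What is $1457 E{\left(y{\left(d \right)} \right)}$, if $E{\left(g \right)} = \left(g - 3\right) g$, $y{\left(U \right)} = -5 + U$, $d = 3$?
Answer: $14570$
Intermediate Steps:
$E{\left(g \right)} = g \left(-3 + g\right)$ ($E{\left(g \right)} = \left(-3 + g\right) g = g \left(-3 + g\right)$)
$1457 E{\left(y{\left(d \right)} \right)} = 1457 \left(-5 + 3\right) \left(-3 + \left(-5 + 3\right)\right) = 1457 \left(- 2 \left(-3 - 2\right)\right) = 1457 \left(\left(-2\right) \left(-5\right)\right) = 1457 \cdot 10 = 14570$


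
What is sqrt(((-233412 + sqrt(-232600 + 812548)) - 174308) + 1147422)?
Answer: sqrt(739702 + 2*sqrt(144987)) ≈ 860.50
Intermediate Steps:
sqrt(((-233412 + sqrt(-232600 + 812548)) - 174308) + 1147422) = sqrt(((-233412 + sqrt(579948)) - 174308) + 1147422) = sqrt(((-233412 + 2*sqrt(144987)) - 174308) + 1147422) = sqrt((-407720 + 2*sqrt(144987)) + 1147422) = sqrt(739702 + 2*sqrt(144987))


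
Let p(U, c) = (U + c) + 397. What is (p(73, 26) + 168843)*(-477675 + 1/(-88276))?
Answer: -7140557966653039/88276 ≈ -8.0889e+10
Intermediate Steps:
p(U, c) = 397 + U + c
(p(73, 26) + 168843)*(-477675 + 1/(-88276)) = ((397 + 73 + 26) + 168843)*(-477675 + 1/(-88276)) = (496 + 168843)*(-477675 - 1/88276) = 169339*(-42167238301/88276) = -7140557966653039/88276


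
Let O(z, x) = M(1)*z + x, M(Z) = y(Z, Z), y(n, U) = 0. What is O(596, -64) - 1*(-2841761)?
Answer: 2841697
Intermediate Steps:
M(Z) = 0
O(z, x) = x (O(z, x) = 0*z + x = 0 + x = x)
O(596, -64) - 1*(-2841761) = -64 - 1*(-2841761) = -64 + 2841761 = 2841697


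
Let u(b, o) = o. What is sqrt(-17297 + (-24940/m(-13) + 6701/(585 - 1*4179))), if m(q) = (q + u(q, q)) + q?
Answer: I*sqrt(36366509148294)/46722 ≈ 129.07*I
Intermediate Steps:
m(q) = 3*q (m(q) = (q + q) + q = 2*q + q = 3*q)
sqrt(-17297 + (-24940/m(-13) + 6701/(585 - 1*4179))) = sqrt(-17297 + (-24940/(3*(-13)) + 6701/(585 - 1*4179))) = sqrt(-17297 + (-24940/(-39) + 6701/(585 - 4179))) = sqrt(-17297 + (-24940*(-1/39) + 6701/(-3594))) = sqrt(-17297 + (24940/39 + 6701*(-1/3594))) = sqrt(-17297 + (24940/39 - 6701/3594)) = sqrt(-17297 + 29791007/46722) = sqrt(-778359427/46722) = I*sqrt(36366509148294)/46722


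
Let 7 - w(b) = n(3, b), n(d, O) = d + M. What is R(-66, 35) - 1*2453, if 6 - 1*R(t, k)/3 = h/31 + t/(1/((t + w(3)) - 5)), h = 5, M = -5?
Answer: -456056/31 ≈ -14711.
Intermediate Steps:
n(d, O) = -5 + d (n(d, O) = d - 5 = -5 + d)
w(b) = 9 (w(b) = 7 - (-5 + 3) = 7 - 1*(-2) = 7 + 2 = 9)
R(t, k) = 543/31 - 3*t*(4 + t) (R(t, k) = 18 - 3*(5/31 + t/(1/((t + 9) - 5))) = 18 - 3*(5*(1/31) + t/(1/((9 + t) - 5))) = 18 - 3*(5/31 + t/(1/(4 + t))) = 18 - 3*(5/31 + t*(4 + t)) = 18 + (-15/31 - 3*t*(4 + t)) = 543/31 - 3*t*(4 + t))
R(-66, 35) - 1*2453 = (543/31 - 12*(-66) - 3*(-66)²) - 1*2453 = (543/31 + 792 - 3*4356) - 2453 = (543/31 + 792 - 13068) - 2453 = -380013/31 - 2453 = -456056/31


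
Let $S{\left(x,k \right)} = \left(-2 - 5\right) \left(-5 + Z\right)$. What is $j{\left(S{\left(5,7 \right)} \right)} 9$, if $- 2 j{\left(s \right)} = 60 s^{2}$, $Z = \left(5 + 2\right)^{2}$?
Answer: $-25613280$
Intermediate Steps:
$Z = 49$ ($Z = 7^{2} = 49$)
$S{\left(x,k \right)} = -308$ ($S{\left(x,k \right)} = \left(-2 - 5\right) \left(-5 + 49\right) = \left(-7\right) 44 = -308$)
$j{\left(s \right)} = - 30 s^{2}$ ($j{\left(s \right)} = - \frac{60 s^{2}}{2} = - 30 s^{2}$)
$j{\left(S{\left(5,7 \right)} \right)} 9 = - 30 \left(-308\right)^{2} \cdot 9 = \left(-30\right) 94864 \cdot 9 = \left(-2845920\right) 9 = -25613280$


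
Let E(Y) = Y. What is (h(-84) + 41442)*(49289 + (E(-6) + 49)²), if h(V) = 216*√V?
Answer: 2119260996 + 22091616*I*√21 ≈ 2.1193e+9 + 1.0124e+8*I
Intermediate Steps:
(h(-84) + 41442)*(49289 + (E(-6) + 49)²) = (216*√(-84) + 41442)*(49289 + (-6 + 49)²) = (216*(2*I*√21) + 41442)*(49289 + 43²) = (432*I*√21 + 41442)*(49289 + 1849) = (41442 + 432*I*√21)*51138 = 2119260996 + 22091616*I*√21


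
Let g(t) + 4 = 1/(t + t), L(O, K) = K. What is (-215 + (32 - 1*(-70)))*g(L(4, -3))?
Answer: 2825/6 ≈ 470.83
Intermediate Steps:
g(t) = -4 + 1/(2*t) (g(t) = -4 + 1/(t + t) = -4 + 1/(2*t))
(-215 + (32 - 1*(-70)))*g(L(4, -3)) = (-215 + (32 - 1*(-70)))*(-4 + (½)/(-3)) = (-215 + (32 + 70))*(-4 + (½)*(-⅓)) = (-215 + 102)*(-4 - ⅙) = -113*(-25/6) = 2825/6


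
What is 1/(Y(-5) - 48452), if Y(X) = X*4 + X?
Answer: -1/48477 ≈ -2.0628e-5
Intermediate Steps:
Y(X) = 5*X (Y(X) = 4*X + X = 5*X)
1/(Y(-5) - 48452) = 1/(5*(-5) - 48452) = 1/(-25 - 48452) = 1/(-48477) = -1/48477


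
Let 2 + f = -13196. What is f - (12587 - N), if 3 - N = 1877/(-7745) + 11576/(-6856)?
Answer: -171114307026/6637465 ≈ -25780.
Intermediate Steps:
N = 32727999/6637465 (N = 3 - (1877/(-7745) + 11576/(-6856)) = 3 - (1877*(-1/7745) + 11576*(-1/6856)) = 3 - (-1877/7745 - 1447/857) = 3 - 1*(-12815604/6637465) = 3 + 12815604/6637465 = 32727999/6637465 ≈ 4.9308)
f = -13198 (f = -2 - 13196 = -13198)
f - (12587 - N) = -13198 - (12587 - 1*32727999/6637465) = -13198 - (12587 - 32727999/6637465) = -13198 - 1*83513043956/6637465 = -13198 - 83513043956/6637465 = -171114307026/6637465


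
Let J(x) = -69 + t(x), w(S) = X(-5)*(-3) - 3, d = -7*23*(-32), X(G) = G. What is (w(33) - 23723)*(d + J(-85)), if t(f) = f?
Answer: -118507578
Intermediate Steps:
d = 5152 (d = -161*(-32) = 5152)
w(S) = 12 (w(S) = -5*(-3) - 3 = 15 - 3 = 12)
J(x) = -69 + x
(w(33) - 23723)*(d + J(-85)) = (12 - 23723)*(5152 + (-69 - 85)) = -23711*(5152 - 154) = -23711*4998 = -118507578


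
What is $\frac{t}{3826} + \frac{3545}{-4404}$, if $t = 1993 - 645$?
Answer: $- \frac{3813289}{8424852} \approx -0.45262$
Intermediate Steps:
$t = 1348$ ($t = 1993 - 645 = 1348$)
$\frac{t}{3826} + \frac{3545}{-4404} = \frac{1348}{3826} + \frac{3545}{-4404} = 1348 \cdot \frac{1}{3826} + 3545 \left(- \frac{1}{4404}\right) = \frac{674}{1913} - \frac{3545}{4404} = - \frac{3813289}{8424852}$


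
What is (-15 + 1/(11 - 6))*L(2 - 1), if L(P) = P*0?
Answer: 0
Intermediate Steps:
L(P) = 0
(-15 + 1/(11 - 6))*L(2 - 1) = (-15 + 1/(11 - 6))*0 = (-15 + 1/5)*0 = (-15 + ⅕)*0 = -74/5*0 = 0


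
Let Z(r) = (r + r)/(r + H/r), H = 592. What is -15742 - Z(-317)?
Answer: -1591418080/101081 ≈ -15744.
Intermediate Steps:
Z(r) = 2*r/(r + 592/r) (Z(r) = (r + r)/(r + 592/r) = (2*r)/(r + 592/r) = 2*r/(r + 592/r))
-15742 - Z(-317) = -15742 - 2*(-317)²/(592 + (-317)²) = -15742 - 2*100489/(592 + 100489) = -15742 - 2*100489/101081 = -15742 - 1*200978/101081 = -15742 - 200978/101081 = -1591418080/101081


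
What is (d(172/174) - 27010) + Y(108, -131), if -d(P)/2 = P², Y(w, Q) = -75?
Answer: -205021157/7569 ≈ -27087.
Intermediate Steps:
d(P) = -2*P²
(d(172/174) - 27010) + Y(108, -131) = (-2*(172/174)² - 27010) - 75 = (-2*(172*(1/174))² - 27010) - 75 = (-2*(86/87)² - 27010) - 75 = (-2*7396/7569 - 27010) - 75 = (-14792/7569 - 27010) - 75 = -204453482/7569 - 75 = -205021157/7569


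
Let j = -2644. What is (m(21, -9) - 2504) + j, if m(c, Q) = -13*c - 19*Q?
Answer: -5250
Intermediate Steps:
m(c, Q) = -19*Q - 13*c
(m(21, -9) - 2504) + j = ((-19*(-9) - 13*21) - 2504) - 2644 = ((171 - 273) - 2504) - 2644 = (-102 - 2504) - 2644 = -2606 - 2644 = -5250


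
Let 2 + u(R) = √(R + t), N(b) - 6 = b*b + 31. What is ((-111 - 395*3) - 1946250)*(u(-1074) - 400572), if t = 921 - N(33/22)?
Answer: 780136291404 - 973773*I*√769 ≈ 7.8014e+11 - 2.7004e+7*I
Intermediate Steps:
N(b) = 37 + b² (N(b) = 6 + (b*b + 31) = 6 + (b² + 31) = 6 + (31 + b²) = 37 + b²)
t = 3527/4 (t = 921 - (37 + (33/22)²) = 921 - (37 + (33*(1/22))²) = 921 - (37 + (3/2)²) = 921 - (37 + 9/4) = 921 - 1*157/4 = 921 - 157/4 = 3527/4 ≈ 881.75)
u(R) = -2 + √(3527/4 + R) (u(R) = -2 + √(R + 3527/4) = -2 + √(3527/4 + R))
((-111 - 395*3) - 1946250)*(u(-1074) - 400572) = ((-111 - 395*3) - 1946250)*((-2 + √(3527 + 4*(-1074))/2) - 400572) = ((-111 - 1185) - 1946250)*((-2 + √(3527 - 4296)/2) - 400572) = (-1296 - 1946250)*((-2 + √(-769)/2) - 400572) = -1947546*((-2 + (I*√769)/2) - 400572) = -1947546*((-2 + I*√769/2) - 400572) = -1947546*(-400574 + I*√769/2) = 780136291404 - 973773*I*√769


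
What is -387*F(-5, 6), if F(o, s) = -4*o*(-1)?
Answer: 7740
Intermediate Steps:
F(o, s) = 4*o (F(o, s) = -(-4)*o = 4*o)
-387*F(-5, 6) = -1548*(-5) = -387*(-20) = 7740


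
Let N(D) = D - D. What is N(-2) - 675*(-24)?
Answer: 16200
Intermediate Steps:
N(D) = 0
N(-2) - 675*(-24) = 0 - 675*(-24) = 0 + 16200 = 16200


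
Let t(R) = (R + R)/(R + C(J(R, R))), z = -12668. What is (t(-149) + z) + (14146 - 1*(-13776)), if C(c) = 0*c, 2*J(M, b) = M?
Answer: 15256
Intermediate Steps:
J(M, b) = M/2
C(c) = 0
t(R) = 2 (t(R) = (R + R)/(R + 0) = (2*R)/R = 2)
(t(-149) + z) + (14146 - 1*(-13776)) = (2 - 12668) + (14146 - 1*(-13776)) = -12666 + (14146 + 13776) = -12666 + 27922 = 15256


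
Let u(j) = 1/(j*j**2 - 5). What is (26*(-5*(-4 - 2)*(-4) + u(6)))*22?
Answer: -14482468/211 ≈ -68637.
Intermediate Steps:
u(j) = 1/(-5 + j**3) (u(j) = 1/(j**3 - 5) = 1/(-5 + j**3))
(26*(-5*(-4 - 2)*(-4) + u(6)))*22 = (26*(-5*(-4 - 2)*(-4) + 1/(-5 + 6**3)))*22 = (26*(-5*(-6)*(-4) + 1/(-5 + 216)))*22 = (26*(30*(-4) + 1/211))*22 = (26*(-120 + 1/211))*22 = (26*(-25319/211))*22 = -658294/211*22 = -14482468/211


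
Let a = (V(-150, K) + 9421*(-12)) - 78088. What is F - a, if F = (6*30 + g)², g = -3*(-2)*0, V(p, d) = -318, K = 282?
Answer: 223858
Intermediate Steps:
g = 0 (g = 6*0 = 0)
F = 32400 (F = (6*30 + 0)² = (180 + 0)² = 180² = 32400)
a = -191458 (a = (-318 + 9421*(-12)) - 78088 = (-318 - 113052) - 78088 = -113370 - 78088 = -191458)
F - a = 32400 - 1*(-191458) = 32400 + 191458 = 223858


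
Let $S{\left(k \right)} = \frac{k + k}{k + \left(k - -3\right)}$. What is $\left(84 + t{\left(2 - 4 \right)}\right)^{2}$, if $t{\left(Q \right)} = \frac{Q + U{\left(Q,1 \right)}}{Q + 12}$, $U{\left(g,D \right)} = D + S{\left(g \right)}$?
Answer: $\frac{710649}{100} \approx 7106.5$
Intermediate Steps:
$S{\left(k \right)} = \frac{2 k}{3 + 2 k}$ ($S{\left(k \right)} = \frac{2 k}{k + \left(k + 3\right)} = \frac{2 k}{k + \left(3 + k\right)} = \frac{2 k}{3 + 2 k}$)
$U{\left(g,D \right)} = D + \frac{2 g}{3 + 2 g}$
$t{\left(Q \right)} = \frac{Q + \frac{3 + 4 Q}{3 + 2 Q}}{12 + Q}$ ($t{\left(Q \right)} = \frac{Q + \frac{2 Q + 1 \left(3 + 2 Q\right)}{3 + 2 Q}}{Q + 12} = \frac{Q + \frac{2 Q + \left(3 + 2 Q\right)}{3 + 2 Q}}{12 + Q} = \frac{Q + \frac{3 + 4 Q}{3 + 2 Q}}{12 + Q}$)
$\left(84 + t{\left(2 - 4 \right)}\right)^{2} = \left(84 + \frac{3 + 4 \left(2 - 4\right) + \left(2 - 4\right) \left(3 + 2 \left(2 - 4\right)\right)}{\left(3 + 2 \left(2 - 4\right)\right) \left(12 + \left(2 - 4\right)\right)}\right)^{2} = \left(84 + \frac{3 + 4 \left(-2\right) - 2 \left(3 + 2 \left(-2\right)\right)}{\left(3 + 2 \left(-2\right)\right) \left(12 - 2\right)}\right)^{2} = \left(84 + \frac{3 - 8 - 2 \left(3 - 4\right)}{\left(3 - 4\right) 10}\right)^{2} = \left(84 + \frac{1}{-1} \cdot \frac{1}{10} \left(3 - 8 - -2\right)\right)^{2} = \left(84 - \frac{3 - 8 + 2}{10}\right)^{2} = \left(84 - \frac{1}{10} \left(-3\right)\right)^{2} = \left(84 + \frac{3}{10}\right)^{2} = \left(\frac{843}{10}\right)^{2} = \frac{710649}{100}$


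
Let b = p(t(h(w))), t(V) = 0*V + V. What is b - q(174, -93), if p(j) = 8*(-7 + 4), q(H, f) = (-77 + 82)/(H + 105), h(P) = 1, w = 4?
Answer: -6701/279 ≈ -24.018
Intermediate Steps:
q(H, f) = 5/(105 + H)
t(V) = V (t(V) = 0 + V = V)
p(j) = -24 (p(j) = 8*(-3) = -24)
b = -24
b - q(174, -93) = -24 - 5/(105 + 174) = -24 - 5/279 = -6701/279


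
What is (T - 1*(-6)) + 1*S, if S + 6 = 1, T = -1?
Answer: 0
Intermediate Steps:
S = -5 (S = -6 + 1 = -5)
(T - 1*(-6)) + 1*S = (-1 - 1*(-6)) + 1*(-5) = (-1 + 6) - 5 = 5 - 5 = 0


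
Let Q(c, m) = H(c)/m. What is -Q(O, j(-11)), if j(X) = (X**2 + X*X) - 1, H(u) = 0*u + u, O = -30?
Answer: 30/241 ≈ 0.12448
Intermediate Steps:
H(u) = u (H(u) = 0 + u = u)
j(X) = -1 + 2*X**2 (j(X) = (X**2 + X**2) - 1 = 2*X**2 - 1 = -1 + 2*X**2)
Q(c, m) = c/m
-Q(O, j(-11)) = -(-30)/(-1 + 2*(-11)**2) = -(-30)/(-1 + 2*121) = -(-30)/(-1 + 242) = -(-30)/241 = -1*(-30/241) = 30/241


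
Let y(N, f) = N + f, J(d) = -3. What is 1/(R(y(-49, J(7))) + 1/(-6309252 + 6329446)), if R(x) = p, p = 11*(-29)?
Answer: -20194/6441885 ≈ -0.0031348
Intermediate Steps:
p = -319
R(x) = -319
1/(R(y(-49, J(7))) + 1/(-6309252 + 6329446)) = 1/(-319 + 1/(-6309252 + 6329446)) = 1/(-319 + 1/20194) = 1/(-6441885/20194) = -20194/6441885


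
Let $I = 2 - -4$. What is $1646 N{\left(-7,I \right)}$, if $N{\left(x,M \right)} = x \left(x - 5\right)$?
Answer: $138264$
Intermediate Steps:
$I = 6$ ($I = 2 + 4 = 6$)
$N{\left(x,M \right)} = x \left(-5 + x\right)$
$1646 N{\left(-7,I \right)} = 1646 \left(- 7 \left(-5 - 7\right)\right) = 1646 \left(\left(-7\right) \left(-12\right)\right) = 1646 \cdot 84 = 138264$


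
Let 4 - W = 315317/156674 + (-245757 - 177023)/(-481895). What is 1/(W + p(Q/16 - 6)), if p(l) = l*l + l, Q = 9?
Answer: 62348731648/1573620305477 ≈ 0.039621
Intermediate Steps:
p(l) = l + l² (p(l) = l² + l = l + l²)
W = 540731287/487099466 (W = 4 - (315317/156674 + (-245757 - 177023)/(-481895)) = 4 - (315317*(1/156674) - 422780*(-1/481895)) = 4 - (315317/156674 + 84556/96379) = 4 - 1*1407666577/487099466 = 4 - 1407666577/487099466 = 540731287/487099466 ≈ 1.1101)
1/(W + p(Q/16 - 6)) = 1/(540731287/487099466 + (9/16 - 6)*(1 + (9/16 - 6))) = 1/(540731287/487099466 - 87*(1 - 87/16)/16) = 1/(540731287/487099466 - 87/16*(-71/16)) = 1/(540731287/487099466 + 6177/256) = 1/(1573620305477/62348731648) = 62348731648/1573620305477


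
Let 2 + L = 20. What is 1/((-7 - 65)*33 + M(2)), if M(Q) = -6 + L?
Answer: -1/2364 ≈ -0.00042301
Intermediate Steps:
L = 18 (L = -2 + 20 = 18)
M(Q) = 12 (M(Q) = -6 + 18 = 12)
1/((-7 - 65)*33 + M(2)) = 1/((-7 - 65)*33 + 12) = 1/(-72*33 + 12) = 1/(-2376 + 12) = 1/(-2364) = -1/2364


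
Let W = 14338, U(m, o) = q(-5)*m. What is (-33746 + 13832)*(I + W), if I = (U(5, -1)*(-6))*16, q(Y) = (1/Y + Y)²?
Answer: -135295716/5 ≈ -2.7059e+7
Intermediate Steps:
q(Y) = (Y + 1/Y)²
U(m, o) = 676*m/25 (U(m, o) = ((1 + (-5)²)²/(-5)²)*m = ((1 + 25)²/25)*m = ((1/25)*26²)*m = ((1/25)*676)*m = 676*m/25)
I = -64896/5 (I = (((676/25)*5)*(-6))*16 = ((676/5)*(-6))*16 = -4056/5*16 = -64896/5 ≈ -12979.)
(-33746 + 13832)*(I + W) = (-33746 + 13832)*(-64896/5 + 14338) = -19914*6794/5 = -135295716/5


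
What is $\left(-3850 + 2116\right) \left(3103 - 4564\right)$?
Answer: $2533374$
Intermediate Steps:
$\left(-3850 + 2116\right) \left(3103 - 4564\right) = \left(-1734\right) \left(-1461\right) = 2533374$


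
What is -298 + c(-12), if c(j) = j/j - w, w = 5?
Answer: -302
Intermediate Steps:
c(j) = -4 (c(j) = j/j - 1*5 = 1 - 5 = -4)
-298 + c(-12) = -298 - 4 = -302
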